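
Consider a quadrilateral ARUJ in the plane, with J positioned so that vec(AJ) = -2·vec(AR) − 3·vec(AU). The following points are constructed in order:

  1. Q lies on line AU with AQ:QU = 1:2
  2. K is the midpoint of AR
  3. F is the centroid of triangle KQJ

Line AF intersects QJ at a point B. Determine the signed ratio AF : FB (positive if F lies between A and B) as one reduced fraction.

Choose coordinates A = (0, 0), R = (1, 0), U = (0, 1), J = (-2, -3).
1. Q lies on line AU with AQ:QU = 1:2 ⇒ Q = (0, 1/3)
2. K is the midpoint of AR ⇒ K = (1/2, 0)
3. F is the centroid of triangle KQJ ⇒ F = (-1/2, -8/9)
line AF meets QJ at B = (3, 16/3)
F = A + t·(B−A) with t = -1/6, so AF:FB = -1/6:7/6

AF:FB = -1/7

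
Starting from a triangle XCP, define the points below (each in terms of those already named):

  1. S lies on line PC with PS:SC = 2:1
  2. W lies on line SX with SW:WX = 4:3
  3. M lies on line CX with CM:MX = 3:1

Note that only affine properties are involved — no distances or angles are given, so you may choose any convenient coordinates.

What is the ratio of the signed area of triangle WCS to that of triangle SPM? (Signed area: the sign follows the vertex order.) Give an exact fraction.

Assign X = (0, 0), C = (1, 0), P = (0, 1) — the answer is frame-independent, so this choice is without loss of generality.
1. S lies on line PC with PS:SC = 2:1 ⇒ S = (2/3, 1/3)
2. W lies on line SX with SW:WX = 4:3 ⇒ W = (2/7, 1/7)
3. M lies on line CX with CM:MX = 3:1 ⇒ M = (1/4, 0)
2·[WCS] = 4/21, 2·[SPM] = 1/2
[WCS]:[SPM] = 4/21:1/2 = 8/21

[WCS]:[SPM] = 8/21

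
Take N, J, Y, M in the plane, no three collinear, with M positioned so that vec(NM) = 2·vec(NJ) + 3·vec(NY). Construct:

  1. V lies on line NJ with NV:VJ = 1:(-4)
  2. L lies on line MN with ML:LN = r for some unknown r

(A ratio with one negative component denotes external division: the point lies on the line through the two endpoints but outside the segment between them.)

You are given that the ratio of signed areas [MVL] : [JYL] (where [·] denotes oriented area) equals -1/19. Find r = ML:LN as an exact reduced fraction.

r = 1/5

Set N = (0, 0), J = (1, 0), Y = (0, 1), M = (2, 3); any affine frame gives the same invariant.
1. V lies on line NJ with NV:VJ = 1:(-4) ⇒ V = (-1/3, 0)
2. With ML:LN = r, write λ = r/(r+1) so L = M + λ·(N−M); L is affine-linear in λ
Every point depending on L is an affine combination of L and λ-independent points, so each such coordinate is linear in λ; the λ² term in each signed area is a multiple of (N−M)×(N−M) = 0, so 2·[MVL] and 2·[JYL] are each linear in λ. Evaluating at λ=0 and λ=1:
  2·[MVL] = λ,   2·[JYL] = 5·λ − 4
So [MVL]:[JYL] = (λ) / (5·λ − 4). Setting this equal to -1/19:
  λ = -1/19·(5·λ − 4)  ⇒  λ = 1/6
Then r = λ/(1−λ) = (1/6)/(5/6) = 1/5. Check: with r = 1/5, L = (5/3, 5/2) and [MVL]:[JYL] = -1/19 as required.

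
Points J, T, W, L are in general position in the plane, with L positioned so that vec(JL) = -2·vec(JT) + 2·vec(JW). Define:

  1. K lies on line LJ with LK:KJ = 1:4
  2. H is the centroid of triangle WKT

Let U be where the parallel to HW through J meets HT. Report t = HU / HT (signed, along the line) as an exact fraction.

t = 3/5

Set J = (0, 0), T = (1, 0), W = (0, 1), L = (-2, 2); any affine frame gives the same invariant.
1. K lies on line LJ with LK:KJ = 1:4 ⇒ K = (-8/5, 8/5)
2. H is the centroid of triangle WKT ⇒ H = (-1/5, 13/15)
through J parallel to HW: direction (1/5, 2/15); meets HT at U = (13/25, 26/75)
U = H + t·(T−H) with t = 3/5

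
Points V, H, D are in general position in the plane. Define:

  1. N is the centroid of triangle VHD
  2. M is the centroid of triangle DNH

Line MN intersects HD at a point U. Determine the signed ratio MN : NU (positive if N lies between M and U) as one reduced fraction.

MN:NU = -2/3

Work in coordinates with V = (0, 0), H = (1, 0), D = (0, 1).
1. N is the centroid of triangle VHD ⇒ N = (1/3, 1/3)
2. M is the centroid of triangle DNH ⇒ M = (4/9, 4/9)
line MN meets HD at U = (1/2, 1/2)
N = M + t·(U−M) with t = -2, so MN:NU = -2:3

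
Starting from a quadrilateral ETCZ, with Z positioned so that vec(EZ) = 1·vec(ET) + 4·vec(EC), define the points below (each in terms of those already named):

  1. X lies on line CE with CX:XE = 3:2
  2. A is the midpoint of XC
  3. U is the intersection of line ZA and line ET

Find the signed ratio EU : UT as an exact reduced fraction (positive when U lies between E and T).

EU:UT = -7/40

Assign E = (0, 0), T = (1, 0), C = (0, 1), Z = (1, 4) — the answer is frame-independent, so this choice is without loss of generality.
1. X lies on line CE with CX:XE = 3:2 ⇒ X = (0, 2/5)
2. A is the midpoint of XC ⇒ A = (0, 7/10)
3. U is the intersection of line ZA and line ET ⇒ U = (-7/33, 0)
U = E + t·(T−E) with t = -7/33, so EU:UT = t:(1−t) = -7/33:40/33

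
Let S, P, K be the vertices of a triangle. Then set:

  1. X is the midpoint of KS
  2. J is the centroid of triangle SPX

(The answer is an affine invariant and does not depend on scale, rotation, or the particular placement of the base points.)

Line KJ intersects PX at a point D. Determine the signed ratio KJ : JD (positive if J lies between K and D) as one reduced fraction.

KJ:JD = -4

Work in coordinates with S = (0, 0), P = (1, 0), K = (0, 1).
1. X is the midpoint of KS ⇒ X = (0, 1/2)
2. J is the centroid of triangle SPX ⇒ J = (1/3, 1/6)
line KJ meets PX at D = (1/4, 3/8)
J = K + t·(D−K) with t = 4/3, so KJ:JD = 4/3:-1/3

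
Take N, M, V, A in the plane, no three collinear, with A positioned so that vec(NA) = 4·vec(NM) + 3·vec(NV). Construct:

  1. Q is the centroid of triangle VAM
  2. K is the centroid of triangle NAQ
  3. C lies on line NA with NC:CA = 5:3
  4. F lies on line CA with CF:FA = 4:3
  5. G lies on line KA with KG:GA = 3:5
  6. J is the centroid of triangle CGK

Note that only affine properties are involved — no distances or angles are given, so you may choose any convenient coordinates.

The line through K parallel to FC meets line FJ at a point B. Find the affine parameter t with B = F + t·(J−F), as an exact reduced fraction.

Set N = (0, 0), M = (1, 0), V = (0, 1), A = (4, 3); any affine frame gives the same invariant.
1. Q is the centroid of triangle VAM ⇒ Q = (5/3, 4/3)
2. K is the centroid of triangle NAQ ⇒ K = (17/9, 13/9)
3. C lies on line NA with NC:CA = 5:3 ⇒ C = (5/2, 15/8)
4. F lies on line CA with CF:FA = 4:3 ⇒ F = (47/14, 141/56)
5. G lies on line KA with KG:GA = 3:5 ⇒ G = (193/72, 73/36)
6. J is the centroid of triangle CGK ⇒ J = (509/216, 385/216)
through K parallel to FC: direction (-6/7, -9/14); meets FJ at B = (2473/1638, 7601/6552)
B = F + t·(J−F) with t = 24/13

t = 24/13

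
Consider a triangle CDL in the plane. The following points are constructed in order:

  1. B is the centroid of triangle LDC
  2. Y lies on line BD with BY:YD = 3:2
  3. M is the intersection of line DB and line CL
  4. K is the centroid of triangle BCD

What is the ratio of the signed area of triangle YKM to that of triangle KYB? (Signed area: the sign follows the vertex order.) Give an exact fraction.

Choose coordinates C = (0, 0), D = (1, 0), L = (0, 1).
1. B is the centroid of triangle LDC ⇒ B = (1/3, 1/3)
2. Y lies on line BD with BY:YD = 3:2 ⇒ Y = (11/15, 2/15)
3. M is the intersection of line DB and line CL ⇒ M = (0, 1/2)
4. K is the centroid of triangle BCD ⇒ K = (4/9, 1/9)
2·[YKM] = -11/90, 2·[KYB] = 1/15
[YKM]:[KYB] = -11/90:1/15 = -11/6

[YKM]:[KYB] = -11/6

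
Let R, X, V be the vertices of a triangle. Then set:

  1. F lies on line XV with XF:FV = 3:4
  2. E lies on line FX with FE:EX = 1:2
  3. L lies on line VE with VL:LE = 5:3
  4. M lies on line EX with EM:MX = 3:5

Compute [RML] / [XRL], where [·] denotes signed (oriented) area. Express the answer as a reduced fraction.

[RML]:[XRL] = -21/31

Set R = (0, 0), X = (1, 0), V = (0, 1); any affine frame gives the same invariant.
1. F lies on line XV with XF:FV = 3:4 ⇒ F = (4/7, 3/7)
2. E lies on line FX with FE:EX = 1:2 ⇒ E = (5/7, 2/7)
3. L lies on line VE with VL:LE = 5:3 ⇒ L = (25/56, 31/56)
4. M lies on line EX with EM:MX = 3:5 ⇒ M = (23/28, 5/28)
2·[RML] = 3/8, 2·[XRL] = -31/56
[RML]:[XRL] = 3/8:-31/56 = -21/31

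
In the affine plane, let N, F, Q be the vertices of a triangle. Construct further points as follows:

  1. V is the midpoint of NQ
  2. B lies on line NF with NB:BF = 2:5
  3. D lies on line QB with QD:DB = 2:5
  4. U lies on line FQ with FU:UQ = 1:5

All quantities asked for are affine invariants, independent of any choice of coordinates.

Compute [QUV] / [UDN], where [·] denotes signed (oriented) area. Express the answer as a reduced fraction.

Work in coordinates with N = (0, 0), F = (1, 0), Q = (0, 1).
1. V is the midpoint of NQ ⇒ V = (0, 1/2)
2. B lies on line NF with NB:BF = 2:5 ⇒ B = (2/7, 0)
3. D lies on line QB with QD:DB = 2:5 ⇒ D = (4/49, 5/7)
4. U lies on line FQ with FU:UQ = 1:5 ⇒ U = (5/6, 1/6)
2·[QUV] = -5/12, 2·[UDN] = 57/98
[QUV]:[UDN] = -5/12:57/98 = -245/342

[QUV]:[UDN] = -245/342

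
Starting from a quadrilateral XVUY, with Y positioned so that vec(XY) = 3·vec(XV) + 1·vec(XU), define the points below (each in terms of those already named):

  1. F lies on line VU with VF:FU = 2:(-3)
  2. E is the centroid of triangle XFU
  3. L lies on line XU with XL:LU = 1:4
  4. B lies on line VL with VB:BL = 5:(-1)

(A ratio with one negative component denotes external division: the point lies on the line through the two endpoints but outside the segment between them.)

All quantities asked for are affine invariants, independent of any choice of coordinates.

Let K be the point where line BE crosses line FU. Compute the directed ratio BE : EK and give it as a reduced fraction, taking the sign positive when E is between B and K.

BE:EK = 2

Work in coordinates with X = (0, 0), V = (1, 0), U = (0, 1), Y = (3, 1).
1. F lies on line VU with VF:FU = 2:(-3) ⇒ F = (3, -2)
2. E is the centroid of triangle XFU ⇒ E = (1, -1/3)
3. L lies on line XU with XL:LU = 1:4 ⇒ L = (0, 1/5)
4. B lies on line VL with VB:BL = 5:(-1) ⇒ B = (-1/4, 1/4)
line BE meets FU at K = (13/8, -5/8)
E = B + t·(K−B) with t = 2/3, so BE:EK = 2/3:1/3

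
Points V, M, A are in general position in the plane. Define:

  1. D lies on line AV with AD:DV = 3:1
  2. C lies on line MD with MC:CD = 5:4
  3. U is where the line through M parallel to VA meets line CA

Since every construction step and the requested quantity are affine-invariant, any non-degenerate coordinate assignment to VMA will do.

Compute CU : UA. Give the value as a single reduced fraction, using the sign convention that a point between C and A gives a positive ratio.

CU:UA = -5/9

Assign V = (0, 0), M = (1, 0), A = (0, 1) — the answer is frame-independent, so this choice is without loss of generality.
1. D lies on line AV with AD:DV = 3:1 ⇒ D = (0, 1/4)
2. C lies on line MD with MC:CD = 5:4 ⇒ C = (4/9, 5/36)
3. U is where the line through M parallel to VA meets line CA ⇒ U = (1, -15/16)
U = C + t·(A−C) with t = -5/4, so CU:UA = t:(1−t) = -5/4:9/4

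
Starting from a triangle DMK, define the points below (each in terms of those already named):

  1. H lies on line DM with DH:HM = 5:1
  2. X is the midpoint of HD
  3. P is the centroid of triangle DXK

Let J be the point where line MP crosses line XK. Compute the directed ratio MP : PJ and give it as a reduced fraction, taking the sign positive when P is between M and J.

MP:PJ = -26/5

Set D = (0, 0), M = (1, 0), K = (0, 1); any affine frame gives the same invariant.
1. H lies on line DM with DH:HM = 5:1 ⇒ H = (5/6, 0)
2. X is the midpoint of HD ⇒ X = (5/12, 0)
3. P is the centroid of triangle DXK ⇒ P = (5/36, 1/3)
line MP meets XK at J = (95/312, 7/26)
P = M + t·(J−M) with t = 26/21, so MP:PJ = 26/21:-5/21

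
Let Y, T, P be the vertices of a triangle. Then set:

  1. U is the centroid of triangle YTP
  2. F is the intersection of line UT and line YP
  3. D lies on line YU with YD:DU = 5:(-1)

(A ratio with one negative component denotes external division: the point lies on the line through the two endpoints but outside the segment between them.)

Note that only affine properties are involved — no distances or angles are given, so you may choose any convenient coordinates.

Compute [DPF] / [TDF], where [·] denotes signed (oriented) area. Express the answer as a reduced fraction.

Work in coordinates with Y = (0, 0), T = (1, 0), P = (0, 1).
1. U is the centroid of triangle YTP ⇒ U = (1/3, 1/3)
2. F is the intersection of line UT and line YP ⇒ F = (0, 1/2)
3. D lies on line YU with YD:DU = 5:(-1) ⇒ D = (5/12, 5/12)
2·[DPF] = 5/24, 2·[TDF] = 1/8
[DPF]:[TDF] = 5/24:1/8 = 5/3

[DPF]:[TDF] = 5/3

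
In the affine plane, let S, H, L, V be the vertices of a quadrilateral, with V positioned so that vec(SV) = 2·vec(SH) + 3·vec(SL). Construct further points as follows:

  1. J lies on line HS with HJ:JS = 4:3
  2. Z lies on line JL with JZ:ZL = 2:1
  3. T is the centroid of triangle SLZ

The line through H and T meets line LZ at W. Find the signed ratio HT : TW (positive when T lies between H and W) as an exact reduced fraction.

Work in coordinates with S = (0, 0), H = (1, 0), L = (0, 1), V = (2, 3).
1. J lies on line HS with HJ:JS = 4:3 ⇒ J = (3/7, 0)
2. Z lies on line JL with JZ:ZL = 2:1 ⇒ Z = (1/7, 2/3)
3. T is the centroid of triangle SLZ ⇒ T = (1/21, 5/9)
line HT meets LZ at W = (5/21, 4/9)
T = H + t·(W−H) with t = 5/4, so HT:TW = 5/4:-1/4

HT:TW = -5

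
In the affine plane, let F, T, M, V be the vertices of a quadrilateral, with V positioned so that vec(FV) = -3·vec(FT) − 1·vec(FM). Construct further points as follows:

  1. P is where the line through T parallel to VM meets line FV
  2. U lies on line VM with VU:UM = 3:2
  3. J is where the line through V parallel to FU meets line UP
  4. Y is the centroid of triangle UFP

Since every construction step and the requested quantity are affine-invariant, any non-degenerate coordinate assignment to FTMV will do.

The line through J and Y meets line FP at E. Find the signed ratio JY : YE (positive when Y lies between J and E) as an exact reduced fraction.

JY:YE = 13/2

Choose coordinates F = (0, 0), T = (1, 0), M = (0, 1), V = (-3, -1).
1. P is where the line through T parallel to VM meets line FV ⇒ P = (2, 2/3)
2. U lies on line VM with VU:UM = 3:2 ⇒ U = (-6/5, 1/5)
3. J is where the line through V parallel to FU meets line UP ⇒ J = (-6, -1/2)
4. Y is the centroid of triangle UFP ⇒ Y = (4/15, 13/45)
line JY meets FP at E = (16/13, 16/39)
Y = J + t·(E−J) with t = 13/15, so JY:YE = 13/15:2/15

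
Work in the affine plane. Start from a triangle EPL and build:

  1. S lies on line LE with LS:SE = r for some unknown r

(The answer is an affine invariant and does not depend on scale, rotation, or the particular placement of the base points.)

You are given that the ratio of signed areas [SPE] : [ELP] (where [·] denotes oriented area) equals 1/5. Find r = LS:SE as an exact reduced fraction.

r = 4

Choose coordinates E = (0, 0), P = (1, 0), L = (0, 1).
1. With LS:SE = r, write λ = r/(r+1) so S = L + λ·(E−L); S is affine-linear in λ
Every point depending on S is an affine combination of S and λ-independent points, so each such coordinate is linear in λ; the λ² term in each signed area is a multiple of (E−L)×(E−L) = 0, so 2·[SPE] and 2·[ELP] are each linear in λ. Evaluating at λ=0 and λ=1:
  2·[SPE] = λ − 1,   2·[ELP] = -1
So [SPE]:[ELP] = (λ − 1) / (-1). Setting this equal to 1/5:
  λ − 1 = 1/5·(-1)  ⇒  λ = 4/5
Then r = λ/(1−λ) = (4/5)/(1/5) = 4. Check: with r = 4, S = (0, 1/5) and [SPE]:[ELP] = 1/5 as required.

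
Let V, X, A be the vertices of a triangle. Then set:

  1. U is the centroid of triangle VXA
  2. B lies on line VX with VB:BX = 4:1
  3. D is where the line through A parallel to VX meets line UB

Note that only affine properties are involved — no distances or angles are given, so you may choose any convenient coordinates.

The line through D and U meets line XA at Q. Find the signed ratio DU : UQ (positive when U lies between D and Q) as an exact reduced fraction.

DU:UQ = 4/5

Assign V = (0, 0), X = (1, 0), A = (0, 1) — the answer is frame-independent, so this choice is without loss of generality.
1. U is the centroid of triangle VXA ⇒ U = (1/3, 1/3)
2. B lies on line VX with VB:BX = 4:1 ⇒ B = (4/5, 0)
3. D is where the line through A parallel to VX meets line UB ⇒ D = (-3/5, 1)
line DU meets XA at Q = (3/2, -1/2)
U = D + t·(Q−D) with t = 4/9, so DU:UQ = 4/9:5/9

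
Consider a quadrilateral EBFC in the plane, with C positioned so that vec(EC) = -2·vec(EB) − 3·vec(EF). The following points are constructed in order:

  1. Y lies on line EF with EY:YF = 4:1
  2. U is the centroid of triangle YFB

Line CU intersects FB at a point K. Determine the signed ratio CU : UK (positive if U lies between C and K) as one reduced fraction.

Set E = (0, 0), B = (1, 0), F = (0, 1), C = (-2, -3); any affine frame gives the same invariant.
1. Y lies on line EF with EY:YF = 4:1 ⇒ Y = (0, 4/5)
2. U is the centroid of triangle YFB ⇒ U = (1/3, 3/5)
line CU meets FB at K = (32/89, 57/89)
U = C + t·(K−C) with t = 89/90, so CU:UK = 89/90:1/90

CU:UK = 89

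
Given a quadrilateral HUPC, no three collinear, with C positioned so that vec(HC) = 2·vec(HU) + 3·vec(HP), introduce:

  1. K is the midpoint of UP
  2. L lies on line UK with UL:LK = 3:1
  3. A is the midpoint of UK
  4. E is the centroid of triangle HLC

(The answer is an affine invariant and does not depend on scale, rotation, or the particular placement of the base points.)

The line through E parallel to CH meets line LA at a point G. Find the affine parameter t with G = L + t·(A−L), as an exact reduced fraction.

t = -6/5

Work in coordinates with H = (0, 0), U = (1, 0), P = (0, 1), C = (2, 3).
1. K is the midpoint of UP ⇒ K = (1/2, 1/2)
2. L lies on line UK with UL:LK = 3:1 ⇒ L = (5/8, 3/8)
3. A is the midpoint of UK ⇒ A = (3/4, 1/4)
4. E is the centroid of triangle HLC ⇒ E = (7/8, 9/8)
through E parallel to CH: direction (-2, -3); meets LA at G = (19/40, 21/40)
G = L + t·(A−L) with t = -6/5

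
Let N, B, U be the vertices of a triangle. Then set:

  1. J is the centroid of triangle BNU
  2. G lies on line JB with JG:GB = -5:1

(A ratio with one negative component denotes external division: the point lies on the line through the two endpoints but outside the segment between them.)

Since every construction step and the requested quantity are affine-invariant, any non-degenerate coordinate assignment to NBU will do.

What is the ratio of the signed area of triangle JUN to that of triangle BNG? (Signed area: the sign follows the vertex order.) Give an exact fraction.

[JUN]:[BNG] = 4

Work in coordinates with N = (0, 0), B = (1, 0), U = (0, 1).
1. J is the centroid of triangle BNU ⇒ J = (1/3, 1/3)
2. G lies on line JB with JG:GB = -5:1 ⇒ G = (7/6, -1/12)
2·[JUN] = 1/3, 2·[BNG] = 1/12
[JUN]:[BNG] = 1/3:1/12 = 4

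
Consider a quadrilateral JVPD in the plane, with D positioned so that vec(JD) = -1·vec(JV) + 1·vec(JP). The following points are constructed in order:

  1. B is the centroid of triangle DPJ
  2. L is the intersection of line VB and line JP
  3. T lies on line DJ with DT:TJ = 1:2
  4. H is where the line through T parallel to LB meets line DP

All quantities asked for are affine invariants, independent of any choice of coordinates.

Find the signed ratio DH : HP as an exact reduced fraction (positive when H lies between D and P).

DH:HP = -1/4

Set J = (0, 0), V = (1, 0), P = (0, 1), D = (-1, 1); any affine frame gives the same invariant.
1. B is the centroid of triangle DPJ ⇒ B = (-1/3, 2/3)
2. L is the intersection of line VB and line JP ⇒ L = (0, 1/2)
3. T lies on line DJ with DT:TJ = 1:2 ⇒ T = (-2/3, 2/3)
4. H is where the line through T parallel to LB meets line DP ⇒ H = (-4/3, 1)
H = D + t·(P−D) with t = -1/3, so DH:HP = t:(1−t) = -1/3:4/3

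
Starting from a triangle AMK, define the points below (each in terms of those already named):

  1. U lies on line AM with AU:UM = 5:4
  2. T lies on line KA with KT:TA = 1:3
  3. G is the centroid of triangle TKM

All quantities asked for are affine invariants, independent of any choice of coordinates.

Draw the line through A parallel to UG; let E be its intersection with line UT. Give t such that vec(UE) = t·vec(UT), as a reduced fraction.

Set A = (0, 0), M = (1, 0), K = (0, 1); any affine frame gives the same invariant.
1. U lies on line AM with AU:UM = 5:4 ⇒ U = (5/9, 0)
2. T lies on line KA with KT:TA = 1:3 ⇒ T = (0, 3/4)
3. G is the centroid of triangle TKM ⇒ G = (1/3, 7/12)
through A parallel to UG: direction (-2/9, 7/12); meets UT at E = (-10/17, 105/68)
E = U + t·(T−U) with t = 35/17

t = 35/17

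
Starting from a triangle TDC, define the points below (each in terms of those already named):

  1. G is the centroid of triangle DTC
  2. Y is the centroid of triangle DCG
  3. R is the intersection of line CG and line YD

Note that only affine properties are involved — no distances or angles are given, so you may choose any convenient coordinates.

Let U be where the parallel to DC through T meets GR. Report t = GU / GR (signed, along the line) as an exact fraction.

Work in coordinates with T = (0, 0), D = (1, 0), C = (0, 1).
1. G is the centroid of triangle DTC ⇒ G = (1/3, 1/3)
2. Y is the centroid of triangle DCG ⇒ Y = (4/9, 4/9)
3. R is the intersection of line CG and line YD ⇒ R = (1/6, 2/3)
through T parallel to DC: direction (-1, 1); meets GR at U = (1, -1)
U = G + t·(R−G) with t = -4

t = -4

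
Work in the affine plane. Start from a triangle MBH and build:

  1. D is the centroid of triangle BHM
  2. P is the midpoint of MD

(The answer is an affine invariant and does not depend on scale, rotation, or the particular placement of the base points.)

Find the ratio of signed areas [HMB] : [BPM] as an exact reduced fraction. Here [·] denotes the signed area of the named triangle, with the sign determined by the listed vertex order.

[HMB]:[BPM] = 6

Work in coordinates with M = (0, 0), B = (1, 0), H = (0, 1).
1. D is the centroid of triangle BHM ⇒ D = (1/3, 1/3)
2. P is the midpoint of MD ⇒ P = (1/6, 1/6)
2·[HMB] = 1, 2·[BPM] = 1/6
[HMB]:[BPM] = 1:1/6 = 6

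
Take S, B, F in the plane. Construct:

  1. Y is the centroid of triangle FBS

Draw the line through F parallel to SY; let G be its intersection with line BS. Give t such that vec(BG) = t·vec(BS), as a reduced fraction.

Set S = (0, 0), B = (1, 0), F = (0, 1); any affine frame gives the same invariant.
1. Y is the centroid of triangle FBS ⇒ Y = (1/3, 1/3)
through F parallel to SY: direction (1/3, 1/3); meets BS at G = (-1, 0)
G = B + t·(S−B) with t = 2

t = 2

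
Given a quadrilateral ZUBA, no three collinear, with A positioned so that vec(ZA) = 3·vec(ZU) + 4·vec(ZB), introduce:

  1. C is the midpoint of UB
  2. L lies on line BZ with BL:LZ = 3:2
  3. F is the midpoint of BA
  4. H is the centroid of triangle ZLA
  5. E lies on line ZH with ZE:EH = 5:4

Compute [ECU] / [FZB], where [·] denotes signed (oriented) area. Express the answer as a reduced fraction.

Assign Z = (0, 0), U = (1, 0), B = (0, 1), A = (3, 4) — the answer is frame-independent, so this choice is without loss of generality.
1. C is the midpoint of UB ⇒ C = (1/2, 1/2)
2. L lies on line BZ with BL:LZ = 3:2 ⇒ L = (0, 2/5)
3. F is the midpoint of BA ⇒ F = (3/2, 5/2)
4. H is the centroid of triangle ZLA ⇒ H = (1, 22/15)
5. E lies on line ZH with ZE:EH = 5:4 ⇒ E = (5/9, 22/27)
2·[ECU] = 5/27, 2·[FZB] = -3/2
[ECU]:[FZB] = 5/27:-3/2 = -10/81

[ECU]:[FZB] = -10/81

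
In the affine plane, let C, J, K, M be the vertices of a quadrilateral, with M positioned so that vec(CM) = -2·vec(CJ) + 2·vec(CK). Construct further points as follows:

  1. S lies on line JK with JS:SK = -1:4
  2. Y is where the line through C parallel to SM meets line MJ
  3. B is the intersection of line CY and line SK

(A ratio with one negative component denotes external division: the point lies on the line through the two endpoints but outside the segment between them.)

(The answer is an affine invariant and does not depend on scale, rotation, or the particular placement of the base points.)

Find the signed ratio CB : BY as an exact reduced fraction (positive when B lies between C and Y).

Set C = (0, 0), J = (1, 0), K = (0, 1), M = (-2, 2); any affine frame gives the same invariant.
1. S lies on line JK with JS:SK = -1:4 ⇒ S = (4/3, -1/3)
2. Y is where the line through C parallel to SM meets line MJ ⇒ Y = (-20, 14)
3. B is the intersection of line CY and line SK ⇒ B = (10/3, -7/3)
B = C + t·(Y−C) with t = -1/6, so CB:BY = t:(1−t) = -1/6:7/6

CB:BY = -1/7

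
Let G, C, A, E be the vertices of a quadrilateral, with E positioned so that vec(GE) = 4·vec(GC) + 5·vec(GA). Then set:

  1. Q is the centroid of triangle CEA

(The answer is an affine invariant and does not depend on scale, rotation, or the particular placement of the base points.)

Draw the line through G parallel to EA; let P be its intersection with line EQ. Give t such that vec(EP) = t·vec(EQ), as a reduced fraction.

t = 3/2

Work in coordinates with G = (0, 0), C = (1, 0), A = (0, 1), E = (4, 5).
1. Q is the centroid of triangle CEA ⇒ Q = (5/3, 2)
through G parallel to EA: direction (-4, -4); meets EQ at P = (1/2, 1/2)
P = E + t·(Q−E) with t = 3/2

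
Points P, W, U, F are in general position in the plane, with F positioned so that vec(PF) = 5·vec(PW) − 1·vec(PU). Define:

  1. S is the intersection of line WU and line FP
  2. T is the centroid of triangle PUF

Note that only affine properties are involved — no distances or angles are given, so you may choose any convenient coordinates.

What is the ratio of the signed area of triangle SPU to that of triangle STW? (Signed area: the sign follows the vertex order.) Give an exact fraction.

[SPU]:[STW] = -15/2

Choose coordinates P = (0, 0), W = (1, 0), U = (0, 1), F = (5, -1).
1. S is the intersection of line WU and line FP ⇒ S = (5/4, -1/4)
2. T is the centroid of triangle PUF ⇒ T = (5/3, 0)
2·[SPU] = -5/4, 2·[STW] = 1/6
[SPU]:[STW] = -5/4:1/6 = -15/2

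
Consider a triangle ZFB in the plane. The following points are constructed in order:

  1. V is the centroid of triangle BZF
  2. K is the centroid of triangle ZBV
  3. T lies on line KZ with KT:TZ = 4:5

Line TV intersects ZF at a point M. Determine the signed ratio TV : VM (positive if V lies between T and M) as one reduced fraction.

TV:VM = -7/27

Assign Z = (0, 0), F = (1, 0), B = (0, 1) — the answer is frame-independent, so this choice is without loss of generality.
1. V is the centroid of triangle BZF ⇒ V = (1/3, 1/3)
2. K is the centroid of triangle ZBV ⇒ K = (1/9, 4/9)
3. T lies on line KZ with KT:TZ = 4:5 ⇒ T = (5/81, 20/81)
line TV meets ZF at M = (-5/7, 0)
V = T + t·(M−T) with t = -7/20, so TV:VM = -7/20:27/20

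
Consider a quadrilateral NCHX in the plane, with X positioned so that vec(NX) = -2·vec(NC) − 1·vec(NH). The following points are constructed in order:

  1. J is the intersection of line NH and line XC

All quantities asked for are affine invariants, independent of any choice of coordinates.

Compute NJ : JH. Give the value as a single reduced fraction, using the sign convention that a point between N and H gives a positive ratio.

NJ:JH = -1/4

Choose coordinates N = (0, 0), C = (1, 0), H = (0, 1), X = (-2, -1).
1. J is the intersection of line NH and line XC ⇒ J = (0, -1/3)
J = N + t·(H−N) with t = -1/3, so NJ:JH = t:(1−t) = -1/3:4/3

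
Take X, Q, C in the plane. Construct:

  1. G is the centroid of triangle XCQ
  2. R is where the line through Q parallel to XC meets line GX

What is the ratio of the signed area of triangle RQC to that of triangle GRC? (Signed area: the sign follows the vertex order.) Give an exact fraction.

[RQC]:[GRC] = -3/2

Assign X = (0, 0), Q = (1, 0), C = (0, 1) — the answer is frame-independent, so this choice is without loss of generality.
1. G is the centroid of triangle XCQ ⇒ G = (1/3, 1/3)
2. R is where the line through Q parallel to XC meets line GX ⇒ R = (1, 1)
2·[RQC] = -1, 2·[GRC] = 2/3
[RQC]:[GRC] = -1:2/3 = -3/2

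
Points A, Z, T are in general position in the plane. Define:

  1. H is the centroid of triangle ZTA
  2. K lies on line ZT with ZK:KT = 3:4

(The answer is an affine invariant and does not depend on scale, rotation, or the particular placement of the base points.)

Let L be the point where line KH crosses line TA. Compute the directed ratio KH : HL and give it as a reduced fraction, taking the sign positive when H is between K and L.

KH:HL = 5/7

Choose coordinates A = (0, 0), Z = (1, 0), T = (0, 1).
1. H is the centroid of triangle ZTA ⇒ H = (1/3, 1/3)
2. K lies on line ZT with ZK:KT = 3:4 ⇒ K = (4/7, 3/7)
line KH meets TA at L = (0, 1/5)
H = K + t·(L−K) with t = 5/12, so KH:HL = 5/12:7/12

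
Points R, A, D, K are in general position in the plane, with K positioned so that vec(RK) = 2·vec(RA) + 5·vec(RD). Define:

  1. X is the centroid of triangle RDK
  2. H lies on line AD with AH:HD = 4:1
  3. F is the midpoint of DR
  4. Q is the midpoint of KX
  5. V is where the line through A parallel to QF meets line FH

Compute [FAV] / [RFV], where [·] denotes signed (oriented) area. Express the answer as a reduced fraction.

Assign R = (0, 0), A = (1, 0), D = (0, 1), K = (2, 5) — the answer is frame-independent, so this choice is without loss of generality.
1. X is the centroid of triangle RDK ⇒ X = (2/3, 2)
2. H lies on line AD with AH:HD = 4:1 ⇒ H = (1/5, 4/5)
3. F is the midpoint of DR ⇒ F = (0, 1/2)
4. Q is the midpoint of KX ⇒ Q = (4/3, 7/2)
5. V is where the line through A parallel to QF meets line FH ⇒ V = (11/3, 6)
2·[FAV] = 22/3, 2·[RFV] = -11/6
[FAV]:[RFV] = 22/3:-11/6 = -4

[FAV]:[RFV] = -4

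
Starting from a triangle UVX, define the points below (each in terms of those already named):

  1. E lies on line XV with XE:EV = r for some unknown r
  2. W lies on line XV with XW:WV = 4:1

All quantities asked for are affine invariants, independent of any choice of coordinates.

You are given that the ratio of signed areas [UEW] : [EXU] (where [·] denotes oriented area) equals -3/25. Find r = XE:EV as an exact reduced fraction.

r = 5/2

Set U = (0, 0), V = (1, 0), X = (0, 1); any affine frame gives the same invariant.
1. With XE:EV = r, write λ = r/(r+1) so E = X + λ·(V−X); E is affine-linear in λ
2. W lies on line XV with XW:WV = 4:1 ⇒ W = (4/5, 1/5)
Every point depending on E is an affine combination of E and λ-independent points, so each such coordinate is linear in λ; the λ² term in each signed area is a multiple of (V−X)×(V−X) = 0, so 2·[UEW] and 2·[EXU] are each linear in λ. Evaluating at λ=0 and λ=1:
  2·[UEW] = λ − 4/5,   2·[EXU] = λ
So [UEW]:[EXU] = (λ − 4/5) / (λ). Setting this equal to -3/25:
  λ − 4/5 = -3/25·(λ)  ⇒  λ = 5/7
Then r = λ/(1−λ) = (5/7)/(2/7) = 5/2. Check: with r = 5/2, E = (5/7, 2/7) and [UEW]:[EXU] = -3/25 as required.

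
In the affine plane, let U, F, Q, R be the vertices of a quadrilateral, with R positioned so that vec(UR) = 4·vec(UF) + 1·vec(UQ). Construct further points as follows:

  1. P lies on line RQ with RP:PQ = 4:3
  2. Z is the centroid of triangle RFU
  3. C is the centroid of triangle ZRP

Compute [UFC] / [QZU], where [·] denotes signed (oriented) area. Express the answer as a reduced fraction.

Work in coordinates with U = (0, 0), F = (1, 0), Q = (0, 1), R = (4, 1).
1. P lies on line RQ with RP:PQ = 4:3 ⇒ P = (12/7, 1)
2. Z is the centroid of triangle RFU ⇒ Z = (5/3, 1/3)
3. C is the centroid of triangle ZRP ⇒ C = (155/63, 7/9)
2·[UFC] = 7/9, 2·[QZU] = -5/3
[UFC]:[QZU] = 7/9:-5/3 = -7/15

[UFC]:[QZU] = -7/15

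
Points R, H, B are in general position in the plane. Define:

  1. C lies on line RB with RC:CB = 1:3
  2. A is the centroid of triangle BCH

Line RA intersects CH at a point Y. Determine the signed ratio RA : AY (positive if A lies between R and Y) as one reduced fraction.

RA:AY = -2

Set R = (0, 0), H = (1, 0), B = (0, 1); any affine frame gives the same invariant.
1. C lies on line RB with RC:CB = 1:3 ⇒ C = (0, 1/4)
2. A is the centroid of triangle BCH ⇒ A = (1/3, 5/12)
line RA meets CH at Y = (1/6, 5/24)
A = R + t·(Y−R) with t = 2, so RA:AY = 2:-1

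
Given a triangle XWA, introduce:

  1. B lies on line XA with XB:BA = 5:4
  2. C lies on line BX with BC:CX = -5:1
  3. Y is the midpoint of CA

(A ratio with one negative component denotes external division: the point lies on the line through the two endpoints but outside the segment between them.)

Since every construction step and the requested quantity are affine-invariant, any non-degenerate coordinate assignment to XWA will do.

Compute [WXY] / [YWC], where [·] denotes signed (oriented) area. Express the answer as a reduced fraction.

Work in coordinates with X = (0, 0), W = (1, 0), A = (0, 1).
1. B lies on line XA with XB:BA = 5:4 ⇒ B = (0, 5/9)
2. C lies on line BX with BC:CX = -5:1 ⇒ C = (0, -5/36)
3. Y is the midpoint of CA ⇒ Y = (0, 31/72)
2·[WXY] = -31/72, 2·[YWC] = -41/72
[WXY]:[YWC] = -31/72:-41/72 = 31/41

[WXY]:[YWC] = 31/41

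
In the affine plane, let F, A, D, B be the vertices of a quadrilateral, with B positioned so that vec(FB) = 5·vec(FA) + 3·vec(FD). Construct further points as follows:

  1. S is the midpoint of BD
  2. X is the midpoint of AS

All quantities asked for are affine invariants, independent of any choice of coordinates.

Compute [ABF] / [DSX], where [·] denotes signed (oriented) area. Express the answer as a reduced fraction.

Work in coordinates with F = (0, 0), A = (1, 0), D = (0, 1), B = (5, 3).
1. S is the midpoint of BD ⇒ S = (5/2, 2)
2. X is the midpoint of AS ⇒ X = (7/4, 1)
2·[ABF] = 3, 2·[DSX] = -7/4
[ABF]:[DSX] = 3:-7/4 = -12/7

[ABF]:[DSX] = -12/7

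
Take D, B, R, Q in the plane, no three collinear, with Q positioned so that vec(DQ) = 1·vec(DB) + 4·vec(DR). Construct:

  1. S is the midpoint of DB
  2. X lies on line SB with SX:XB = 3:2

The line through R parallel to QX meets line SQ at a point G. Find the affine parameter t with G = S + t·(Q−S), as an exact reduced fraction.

Assign D = (0, 0), B = (1, 0), R = (0, 1), Q = (1, 4) — the answer is frame-independent, so this choice is without loss of generality.
1. S is the midpoint of DB ⇒ S = (1/2, 0)
2. X lies on line SB with SX:XB = 3:2 ⇒ X = (4/5, 0)
through R parallel to QX: direction (-1/5, -4); meets SQ at G = (-5/12, -22/3)
G = S + t·(Q−S) with t = -11/6

t = -11/6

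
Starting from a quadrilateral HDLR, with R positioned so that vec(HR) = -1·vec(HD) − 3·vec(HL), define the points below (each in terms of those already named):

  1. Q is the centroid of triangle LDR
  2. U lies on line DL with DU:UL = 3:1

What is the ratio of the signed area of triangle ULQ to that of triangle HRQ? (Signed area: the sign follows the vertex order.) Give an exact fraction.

[ULQ]:[HRQ] = 5/8

Work in coordinates with H = (0, 0), D = (1, 0), L = (0, 1), R = (-1, -3).
1. Q is the centroid of triangle LDR ⇒ Q = (0, -2/3)
2. U lies on line DL with DU:UL = 3:1 ⇒ U = (1/4, 3/4)
2·[ULQ] = 5/12, 2·[HRQ] = 2/3
[ULQ]:[HRQ] = 5/12:2/3 = 5/8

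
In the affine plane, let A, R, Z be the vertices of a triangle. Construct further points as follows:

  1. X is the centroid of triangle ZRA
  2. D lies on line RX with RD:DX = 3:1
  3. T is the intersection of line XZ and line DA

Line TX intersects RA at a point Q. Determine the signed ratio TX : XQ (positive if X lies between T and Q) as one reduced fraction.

Work in coordinates with A = (0, 0), R = (1, 0), Z = (0, 1).
1. X is the centroid of triangle ZRA ⇒ X = (1/3, 1/3)
2. D lies on line RX with RD:DX = 3:1 ⇒ D = (1/2, 1/4)
3. T is the intersection of line XZ and line DA ⇒ T = (2/5, 1/5)
line TX meets RA at Q = (1/2, 0)
X = T + t·(Q−T) with t = -2/3, so TX:XQ = -2/3:5/3

TX:XQ = -2/5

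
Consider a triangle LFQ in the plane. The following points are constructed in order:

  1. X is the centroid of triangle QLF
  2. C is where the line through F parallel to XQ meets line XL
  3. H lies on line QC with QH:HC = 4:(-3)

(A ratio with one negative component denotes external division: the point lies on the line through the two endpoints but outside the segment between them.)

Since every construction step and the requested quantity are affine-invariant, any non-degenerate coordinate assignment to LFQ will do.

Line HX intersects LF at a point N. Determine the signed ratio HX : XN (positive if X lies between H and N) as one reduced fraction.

Work in coordinates with L = (0, 0), F = (1, 0), Q = (0, 1).
1. X is the centroid of triangle QLF ⇒ X = (1/3, 1/3)
2. C is where the line through F parallel to XQ meets line XL ⇒ C = (2/3, 2/3)
3. H lies on line QC with QH:HC = 4:(-3) ⇒ H = (8/3, -1/3)
line HX meets LF at N = (3/2, 0)
X = H + t·(N−H) with t = 2, so HX:XN = 2:-1

HX:XN = -2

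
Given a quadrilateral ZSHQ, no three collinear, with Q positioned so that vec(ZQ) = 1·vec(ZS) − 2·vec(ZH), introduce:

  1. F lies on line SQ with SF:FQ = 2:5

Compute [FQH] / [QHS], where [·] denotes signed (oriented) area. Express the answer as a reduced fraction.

[FQH]:[QHS] = 5/7

Choose coordinates Z = (0, 0), S = (1, 0), H = (0, 1), Q = (1, -2).
1. F lies on line SQ with SF:FQ = 2:5 ⇒ F = (1, -4/7)
2·[FQH] = -10/7, 2·[QHS] = -2
[FQH]:[QHS] = -10/7:-2 = 5/7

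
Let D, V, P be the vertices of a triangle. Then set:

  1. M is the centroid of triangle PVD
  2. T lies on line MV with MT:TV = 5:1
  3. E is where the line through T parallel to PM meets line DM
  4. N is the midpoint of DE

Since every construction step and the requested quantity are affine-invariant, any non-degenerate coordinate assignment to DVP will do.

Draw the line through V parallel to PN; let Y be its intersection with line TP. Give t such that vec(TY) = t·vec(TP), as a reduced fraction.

Work in coordinates with D = (0, 0), V = (1, 0), P = (0, 1).
1. M is the centroid of triangle PVD ⇒ M = (1/3, 1/3)
2. T lies on line MV with MT:TV = 5:1 ⇒ T = (8/9, 1/18)
3. E is where the line through T parallel to PM meets line DM ⇒ E = (11/18, 11/18)
4. N is the midpoint of DE ⇒ N = (11/36, 11/36)
through V parallel to PN: direction (11/36, -25/36); meets TP at Y = (224/213, -25/213)
Y = T + t·(P−T) with t = -13/71

t = -13/71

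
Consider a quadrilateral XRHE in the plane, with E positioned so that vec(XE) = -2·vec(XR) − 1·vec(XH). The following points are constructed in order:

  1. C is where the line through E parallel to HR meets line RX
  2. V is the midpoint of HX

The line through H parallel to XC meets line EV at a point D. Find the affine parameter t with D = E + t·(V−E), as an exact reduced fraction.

Work in coordinates with X = (0, 0), R = (1, 0), H = (0, 1), E = (-2, -1).
1. C is where the line through E parallel to HR meets line RX ⇒ C = (-3, 0)
2. V is the midpoint of HX ⇒ V = (0, 1/2)
through H parallel to XC: direction (-3, 0); meets EV at D = (2/3, 1)
D = E + t·(V−E) with t = 4/3

t = 4/3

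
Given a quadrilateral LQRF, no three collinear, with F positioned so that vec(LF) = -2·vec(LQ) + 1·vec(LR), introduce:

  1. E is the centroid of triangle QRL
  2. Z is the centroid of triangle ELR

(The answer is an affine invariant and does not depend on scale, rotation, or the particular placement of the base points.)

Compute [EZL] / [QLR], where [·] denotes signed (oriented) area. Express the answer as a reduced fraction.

Set L = (0, 0), Q = (1, 0), R = (0, 1), F = (-2, 1); any affine frame gives the same invariant.
1. E is the centroid of triangle QRL ⇒ E = (1/3, 1/3)
2. Z is the centroid of triangle ELR ⇒ Z = (1/9, 4/9)
2·[EZL] = 1/9, 2·[QLR] = -1
[EZL]:[QLR] = 1/9:-1 = -1/9

[EZL]:[QLR] = -1/9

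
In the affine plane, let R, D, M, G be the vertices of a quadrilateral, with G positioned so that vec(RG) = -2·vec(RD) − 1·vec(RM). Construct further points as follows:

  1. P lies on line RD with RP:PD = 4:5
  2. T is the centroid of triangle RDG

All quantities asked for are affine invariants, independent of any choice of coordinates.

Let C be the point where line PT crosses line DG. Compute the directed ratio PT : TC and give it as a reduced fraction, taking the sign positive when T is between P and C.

PT:TC = 2/3

Work in coordinates with R = (0, 0), D = (1, 0), M = (0, 1), G = (-2, -1).
1. P lies on line RD with RP:PD = 4:5 ⇒ P = (4/9, 0)
2. T is the centroid of triangle RDG ⇒ T = (-1/3, -1/3)
line PT meets DG at C = (-3/2, -5/6)
T = P + t·(C−P) with t = 2/5, so PT:TC = 2/5:3/5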